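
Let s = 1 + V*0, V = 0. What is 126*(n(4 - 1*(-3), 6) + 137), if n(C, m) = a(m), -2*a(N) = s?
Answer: 17199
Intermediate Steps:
s = 1 (s = 1 + 0*0 = 1 + 0 = 1)
a(N) = -½ (a(N) = -½*1 = -½)
n(C, m) = -½
126*(n(4 - 1*(-3), 6) + 137) = 126*(-½ + 137) = 126*(273/2) = 17199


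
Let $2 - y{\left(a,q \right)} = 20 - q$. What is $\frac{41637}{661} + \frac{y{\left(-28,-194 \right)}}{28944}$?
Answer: $\frac{301250299}{4782996} \approx 62.984$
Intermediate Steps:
$y{\left(a,q \right)} = -18 + q$ ($y{\left(a,q \right)} = 2 - \left(20 - q\right) = 2 + \left(-20 + q\right) = -18 + q$)
$\frac{41637}{661} + \frac{y{\left(-28,-194 \right)}}{28944} = \frac{41637}{661} + \frac{-18 - 194}{28944} = 41637 \cdot \frac{1}{661} - \frac{53}{7236} = \frac{41637}{661} - \frac{53}{7236} = \frac{301250299}{4782996}$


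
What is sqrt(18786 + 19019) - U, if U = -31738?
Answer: 31738 + sqrt(37805) ≈ 31932.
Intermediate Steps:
sqrt(18786 + 19019) - U = sqrt(18786 + 19019) - 1*(-31738) = sqrt(37805) + 31738 = 31738 + sqrt(37805)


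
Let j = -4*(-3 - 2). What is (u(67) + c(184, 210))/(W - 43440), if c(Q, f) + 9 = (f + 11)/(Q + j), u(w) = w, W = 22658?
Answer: -709/249384 ≈ -0.0028430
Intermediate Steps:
j = 20 (j = -4*(-5) = 20)
c(Q, f) = -9 + (11 + f)/(20 + Q) (c(Q, f) = -9 + (f + 11)/(Q + 20) = -9 + (11 + f)/(20 + Q))
(u(67) + c(184, 210))/(W - 43440) = (67 + (-169 + 210 - 9*184)/(20 + 184))/(22658 - 43440) = (67 + (-169 + 210 - 1656)/204)/(-20782) = (67 + (1/204)*(-1615))*(-1/20782) = (67 - 95/12)*(-1/20782) = (709/12)*(-1/20782) = -709/249384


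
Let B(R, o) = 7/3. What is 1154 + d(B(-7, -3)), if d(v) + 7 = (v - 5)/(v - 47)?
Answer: 76853/67 ≈ 1147.1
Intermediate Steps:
B(R, o) = 7/3 (B(R, o) = 7*(1/3) = 7/3)
d(v) = -7 + (-5 + v)/(-47 + v) (d(v) = -7 + (v - 5)/(v - 47) = -7 + (-5 + v)/(-47 + v))
1154 + d(B(-7, -3)) = 1154 + 6*(54 - 1*7/3)/(-47 + 7/3) = 1154 + 6*(54 - 7/3)/(-134/3) = 1154 + 6*(-3/134)*(155/3) = 1154 - 465/67 = 76853/67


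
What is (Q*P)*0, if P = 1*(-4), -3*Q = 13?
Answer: 0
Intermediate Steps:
Q = -13/3 (Q = -1/3*13 = -13/3 ≈ -4.3333)
P = -4
(Q*P)*0 = -13/3*(-4)*0 = (52/3)*0 = 0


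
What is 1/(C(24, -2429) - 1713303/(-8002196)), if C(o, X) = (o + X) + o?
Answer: -8002196/19051515373 ≈ -0.00042003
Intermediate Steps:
C(o, X) = X + 2*o (C(o, X) = (X + o) + o = X + 2*o)
1/(C(24, -2429) - 1713303/(-8002196)) = 1/((-2429 + 2*24) - 1713303/(-8002196)) = 1/((-2429 + 48) - 1713303*(-1/8002196)) = 1/(-2381 + 1713303/8002196) = 1/(-19051515373/8002196) = -8002196/19051515373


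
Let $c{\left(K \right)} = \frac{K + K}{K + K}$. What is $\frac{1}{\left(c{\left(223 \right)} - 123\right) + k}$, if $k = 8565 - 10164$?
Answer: $- \frac{1}{1721} \approx -0.00058106$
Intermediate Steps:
$c{\left(K \right)} = 1$ ($c{\left(K \right)} = \frac{2 K}{2 K} = 2 K \frac{1}{2 K} = 1$)
$k = -1599$
$\frac{1}{\left(c{\left(223 \right)} - 123\right) + k} = \frac{1}{\left(1 - 123\right) - 1599} = \frac{1}{-122 - 1599} = \frac{1}{-1721} = - \frac{1}{1721}$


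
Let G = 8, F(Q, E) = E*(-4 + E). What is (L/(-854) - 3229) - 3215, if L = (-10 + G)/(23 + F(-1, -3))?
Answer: -121069871/18788 ≈ -6444.0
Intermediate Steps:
L = -1/22 (L = (-10 + 8)/(23 - 3*(-4 - 3)) = -2/(23 - 3*(-7)) = -2/(23 + 21) = -2/44 = (1/44)*(-2) = -1/22 ≈ -0.045455)
(L/(-854) - 3229) - 3215 = (-1/22/(-854) - 3229) - 3215 = (-1/22*(-1/854) - 3229) - 3215 = (1/18788 - 3229) - 3215 = -60666451/18788 - 3215 = -121069871/18788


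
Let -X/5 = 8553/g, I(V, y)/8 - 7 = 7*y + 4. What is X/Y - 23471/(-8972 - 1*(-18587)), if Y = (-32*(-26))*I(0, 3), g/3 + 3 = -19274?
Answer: -96368192805439/39477716828160 ≈ -2.4411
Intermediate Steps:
g = -57831 (g = -9 + 3*(-19274) = -9 - 57822 = -57831)
I(V, y) = 88 + 56*y (I(V, y) = 56 + 8*(7*y + 4) = 56 + 8*(4 + 7*y) = 56 + (32 + 56*y) = 88 + 56*y)
X = 14255/19277 (X = -42765/(-57831) = -42765*(-1)/57831 = -5*(-2851/19277) = 14255/19277 ≈ 0.73948)
Y = 212992 (Y = (-32*(-26))*(88 + 56*3) = 832*(88 + 168) = 832*256 = 212992)
X/Y - 23471/(-8972 - 1*(-18587)) = (14255/19277)/212992 - 23471/(-8972 - 1*(-18587)) = (14255/19277)*(1/212992) - 23471/(-8972 + 18587) = 14255/4105846784 - 23471/9615 = -96368192805439/39477716828160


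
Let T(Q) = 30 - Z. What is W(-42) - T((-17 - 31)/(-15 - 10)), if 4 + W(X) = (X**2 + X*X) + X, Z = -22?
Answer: 3430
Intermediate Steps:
T(Q) = 52 (T(Q) = 30 - 1*(-22) = 30 + 22 = 52)
W(X) = -4 + X + 2*X**2 (W(X) = -4 + ((X**2 + X*X) + X) = -4 + ((X**2 + X**2) + X) = -4 + (2*X**2 + X) = -4 + (X + 2*X**2) = -4 + X + 2*X**2)
W(-42) - T((-17 - 31)/(-15 - 10)) = (-4 - 42 + 2*(-42)**2) - 1*52 = (-4 - 42 + 2*1764) - 52 = (-4 - 42 + 3528) - 52 = 3482 - 52 = 3430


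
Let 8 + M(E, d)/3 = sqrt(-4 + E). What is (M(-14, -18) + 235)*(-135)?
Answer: -28485 - 1215*I*sqrt(2) ≈ -28485.0 - 1718.3*I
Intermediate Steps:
M(E, d) = -24 + 3*sqrt(-4 + E)
(M(-14, -18) + 235)*(-135) = ((-24 + 3*sqrt(-4 - 14)) + 235)*(-135) = ((-24 + 3*sqrt(-18)) + 235)*(-135) = ((-24 + 3*(3*I*sqrt(2))) + 235)*(-135) = ((-24 + 9*I*sqrt(2)) + 235)*(-135) = (211 + 9*I*sqrt(2))*(-135) = -28485 - 1215*I*sqrt(2)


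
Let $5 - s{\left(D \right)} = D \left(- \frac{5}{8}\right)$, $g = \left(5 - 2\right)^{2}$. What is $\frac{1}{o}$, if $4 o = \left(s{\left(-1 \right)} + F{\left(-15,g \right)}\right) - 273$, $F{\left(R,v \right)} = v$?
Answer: $- \frac{32}{2077} \approx -0.015407$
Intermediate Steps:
$g = 9$ ($g = 3^{2} = 9$)
$s{\left(D \right)} = 5 + \frac{5 D}{8}$ ($s{\left(D \right)} = 5 - D \left(- \frac{5}{8}\right) = 5 - - \frac{5 D}{8} = 5 + \frac{5 D}{8}$)
$o = - \frac{2077}{32}$ ($o = \frac{\left(\left(5 + \frac{5}{8} \left(-1\right)\right) + 9\right) - 273}{4} = \frac{\left(\left(5 - \frac{5}{8}\right) + 9\right) - 273}{4} = \frac{\left(\frac{35}{8} + 9\right) - 273}{4} = \frac{\frac{107}{8} - 273}{4} = \frac{1}{4} \left(- \frac{2077}{8}\right) = - \frac{2077}{32} \approx -64.906$)
$\frac{1}{o} = \frac{1}{- \frac{2077}{32}} = - \frac{32}{2077}$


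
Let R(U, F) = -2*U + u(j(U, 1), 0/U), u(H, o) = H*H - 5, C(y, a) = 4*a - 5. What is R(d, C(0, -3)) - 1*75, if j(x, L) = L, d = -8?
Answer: -63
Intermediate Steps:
C(y, a) = -5 + 4*a
u(H, o) = -5 + H² (u(H, o) = H² - 5 = -5 + H²)
R(U, F) = -4 - 2*U (R(U, F) = -2*U + (-5 + 1²) = -2*U + (-5 + 1) = -2*U - 4 = -4 - 2*U)
R(d, C(0, -3)) - 1*75 = (-4 - 2*(-8)) - 1*75 = (-4 + 16) - 75 = 12 - 75 = -63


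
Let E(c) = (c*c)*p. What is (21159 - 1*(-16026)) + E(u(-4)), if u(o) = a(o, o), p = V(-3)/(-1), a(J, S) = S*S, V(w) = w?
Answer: 37953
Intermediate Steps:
a(J, S) = S**2
p = 3 (p = -3/(-1) = -3*(-1) = 3)
u(o) = o**2
E(c) = 3*c**2 (E(c) = (c*c)*3 = c**2*3 = 3*c**2)
(21159 - 1*(-16026)) + E(u(-4)) = (21159 - 1*(-16026)) + 3*((-4)**2)**2 = (21159 + 16026) + 3*16**2 = 37185 + 3*256 = 37185 + 768 = 37953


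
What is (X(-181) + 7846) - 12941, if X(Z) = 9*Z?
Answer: -6724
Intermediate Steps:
(X(-181) + 7846) - 12941 = (9*(-181) + 7846) - 12941 = (-1629 + 7846) - 12941 = 6217 - 12941 = -6724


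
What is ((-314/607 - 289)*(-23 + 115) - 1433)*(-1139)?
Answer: 19405866265/607 ≈ 3.1970e+7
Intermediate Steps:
((-314/607 - 289)*(-23 + 115) - 1433)*(-1139) = ((-314*1/607 - 289)*92 - 1433)*(-1139) = ((-314/607 - 289)*92 - 1433)*(-1139) = (-175737/607*92 - 1433)*(-1139) = (-16167804/607 - 1433)*(-1139) = -17037635/607*(-1139) = 19405866265/607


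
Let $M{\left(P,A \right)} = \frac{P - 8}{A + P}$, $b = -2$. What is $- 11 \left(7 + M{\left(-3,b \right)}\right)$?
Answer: $- \frac{506}{5} \approx -101.2$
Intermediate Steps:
$M{\left(P,A \right)} = \frac{-8 + P}{A + P}$
$- 11 \left(7 + M{\left(-3,b \right)}\right) = - 11 \left(7 + \frac{-8 - 3}{-2 - 3}\right) = - 11 \left(7 + \frac{1}{-5} \left(-11\right)\right) = - 11 \left(7 - - \frac{11}{5}\right) = - 11 \left(7 + \frac{11}{5}\right) = \left(-11\right) \frac{46}{5} = - \frac{506}{5}$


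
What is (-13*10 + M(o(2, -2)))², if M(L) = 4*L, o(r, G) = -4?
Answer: 21316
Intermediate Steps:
(-13*10 + M(o(2, -2)))² = (-13*10 + 4*(-4))² = (-130 - 16)² = (-146)² = 21316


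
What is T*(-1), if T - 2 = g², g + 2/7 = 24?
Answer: -27654/49 ≈ -564.37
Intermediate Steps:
g = 166/7 (g = -2/7 + 24 = 166/7 ≈ 23.714)
T = 27654/49 (T = 2 + (166/7)² = 2 + 27556/49 = 27654/49 ≈ 564.37)
T*(-1) = (27654/49)*(-1) = -27654/49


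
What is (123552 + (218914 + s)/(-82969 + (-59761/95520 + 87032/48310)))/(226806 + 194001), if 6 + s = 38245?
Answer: 1576734905880055168/5370352002162366883 ≈ 0.29360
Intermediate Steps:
s = 38239 (s = -6 + 38245 = 38239)
(123552 + (218914 + s)/(-82969 + (-59761/95520 + 87032/48310)))/(226806 + 194001) = (123552 + (218914 + 38239)/(-82969 + (-59761/95520 + 87032/48310)))/(226806 + 194001) = (123552 + 257153/(-82969 + (-59761*1/95520 + 87032*(1/48310))))/420807 = (123552 + 257153/(-82969 + (-59761/95520 + 43516/24155)))*(1/420807) = (123552 + 257153/(-82969 + 542624273/461457120))*(1/420807) = (123552 + 257153/(-38286093165007/461457120))*(1/420807) = (123552 + 257153*(-461457120/38286093165007))*(1/420807) = (123552 - 118665082779360/38286093165007)*(1/420807) = (4730204717640165504/38286093165007)*(1/420807) = 1576734905880055168/5370352002162366883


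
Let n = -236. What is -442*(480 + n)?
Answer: -107848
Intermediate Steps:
-442*(480 + n) = -442*(480 - 236) = -442*244 = -107848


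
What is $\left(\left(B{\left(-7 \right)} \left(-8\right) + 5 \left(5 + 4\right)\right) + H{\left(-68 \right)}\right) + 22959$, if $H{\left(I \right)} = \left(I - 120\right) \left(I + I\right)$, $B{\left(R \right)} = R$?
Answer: $48628$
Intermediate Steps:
$H{\left(I \right)} = 2 I \left(-120 + I\right)$ ($H{\left(I \right)} = \left(-120 + I\right) 2 I = 2 I \left(-120 + I\right)$)
$\left(\left(B{\left(-7 \right)} \left(-8\right) + 5 \left(5 + 4\right)\right) + H{\left(-68 \right)}\right) + 22959 = \left(\left(\left(-7\right) \left(-8\right) + 5 \left(5 + 4\right)\right) + 2 \left(-68\right) \left(-120 - 68\right)\right) + 22959 = \left(\left(56 + 5 \cdot 9\right) + 2 \left(-68\right) \left(-188\right)\right) + 22959 = \left(\left(56 + 45\right) + 25568\right) + 22959 = \left(101 + 25568\right) + 22959 = 25669 + 22959 = 48628$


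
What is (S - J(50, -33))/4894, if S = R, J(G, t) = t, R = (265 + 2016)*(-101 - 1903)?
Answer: -4571091/4894 ≈ -934.02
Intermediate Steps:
R = -4571124 (R = 2281*(-2004) = -4571124)
S = -4571124
(S - J(50, -33))/4894 = (-4571124 - 1*(-33))/4894 = (-4571124 + 33)*(1/4894) = -4571091*1/4894 = -4571091/4894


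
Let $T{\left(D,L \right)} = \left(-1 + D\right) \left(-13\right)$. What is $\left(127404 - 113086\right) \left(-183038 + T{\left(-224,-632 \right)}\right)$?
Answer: $-2578857934$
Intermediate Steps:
$T{\left(D,L \right)} = 13 - 13 D$
$\left(127404 - 113086\right) \left(-183038 + T{\left(-224,-632 \right)}\right) = \left(127404 - 113086\right) \left(-183038 + \left(13 - -2912\right)\right) = 14318 \left(-183038 + \left(13 + 2912\right)\right) = 14318 \left(-183038 + 2925\right) = 14318 \left(-180113\right) = -2578857934$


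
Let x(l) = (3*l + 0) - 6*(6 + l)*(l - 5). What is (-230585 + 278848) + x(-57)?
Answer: 29120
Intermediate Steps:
x(l) = 3*l - 6*(-5 + l)*(6 + l) (x(l) = 3*l - 6*(6 + l)*(-5 + l) = 3*l - 6*(-5 + l)*(6 + l))
(-230585 + 278848) + x(-57) = (-230585 + 278848) + (180 - 6*(-57)² - 3*(-57)) = 48263 + (180 - 6*3249 + 171) = 48263 + (180 - 19494 + 171) = 48263 - 19143 = 29120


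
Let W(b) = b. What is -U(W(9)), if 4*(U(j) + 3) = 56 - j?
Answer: -35/4 ≈ -8.7500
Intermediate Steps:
U(j) = 11 - j/4 (U(j) = -3 + (56 - j)/4 = -3 + (14 - j/4) = 11 - j/4)
-U(W(9)) = -(11 - 1/4*9) = -(11 - 9/4) = -1*35/4 = -35/4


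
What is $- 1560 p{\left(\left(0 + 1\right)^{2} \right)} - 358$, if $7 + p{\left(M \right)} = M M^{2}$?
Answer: $9002$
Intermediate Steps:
$p{\left(M \right)} = -7 + M^{3}$ ($p{\left(M \right)} = -7 + M M^{2} = -7 + M^{3}$)
$- 1560 p{\left(\left(0 + 1\right)^{2} \right)} - 358 = - 1560 \left(-7 + \left(\left(0 + 1\right)^{2}\right)^{3}\right) - 358 = - 1560 \left(-7 + \left(1^{2}\right)^{3}\right) - 358 = - 1560 \left(-7 + 1^{3}\right) - 358 = - 1560 \left(-7 + 1\right) - 358 = \left(-1560\right) \left(-6\right) - 358 = 9360 - 358 = 9002$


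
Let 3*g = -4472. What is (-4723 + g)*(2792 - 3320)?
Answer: 3280816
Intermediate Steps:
g = -4472/3 (g = (⅓)*(-4472) = -4472/3 ≈ -1490.7)
(-4723 + g)*(2792 - 3320) = (-4723 - 4472/3)*(2792 - 3320) = -18641/3*(-528) = 3280816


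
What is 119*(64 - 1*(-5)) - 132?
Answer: 8079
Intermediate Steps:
119*(64 - 1*(-5)) - 132 = 119*(64 + 5) - 132 = 119*69 - 132 = 8211 - 132 = 8079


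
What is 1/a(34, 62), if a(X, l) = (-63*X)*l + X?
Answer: -1/132770 ≈ -7.5318e-6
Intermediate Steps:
a(X, l) = X - 63*X*l (a(X, l) = -63*X*l + X = X - 63*X*l)
1/a(34, 62) = 1/(34*(1 - 63*62)) = 1/(34*(1 - 3906)) = 1/(34*(-3905)) = 1/(-132770) = -1/132770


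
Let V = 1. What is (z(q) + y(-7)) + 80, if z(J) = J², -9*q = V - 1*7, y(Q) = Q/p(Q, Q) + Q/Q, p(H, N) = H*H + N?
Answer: 1463/18 ≈ 81.278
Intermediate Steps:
p(H, N) = N + H² (p(H, N) = H² + N = N + H²)
y(Q) = 1 + Q/(Q + Q²) (y(Q) = Q/(Q + Q²) + Q/Q = Q/(Q + Q²) + 1 = 1 + Q/(Q + Q²))
q = ⅔ (q = -(1 - 1*7)/9 = -(1 - 7)/9 = -⅑*(-6) = ⅔ ≈ 0.66667)
(z(q) + y(-7)) + 80 = ((⅔)² + (2 - 7)/(1 - 7)) + 80 = (4/9 - 5/(-6)) + 80 = (4/9 - ⅙*(-5)) + 80 = (4/9 + ⅚) + 80 = 23/18 + 80 = 1463/18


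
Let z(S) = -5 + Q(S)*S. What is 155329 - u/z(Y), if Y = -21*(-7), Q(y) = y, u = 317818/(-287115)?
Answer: 481739881748579/3101416230 ≈ 1.5533e+5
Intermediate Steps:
u = -317818/287115 (u = 317818*(-1/287115) = -317818/287115 ≈ -1.1069)
Y = 147
z(S) = -5 + S² (z(S) = -5 + S*S = -5 + S²)
155329 - u/z(Y) = 155329 - (-317818)/(287115*(-5 + 147²)) = 155329 - (-317818)/(287115*(-5 + 21609)) = 155329 - (-317818)/(287115*21604) = 155329 - 1*(-158909/3101416230) = 155329 + 158909/3101416230 = 481739881748579/3101416230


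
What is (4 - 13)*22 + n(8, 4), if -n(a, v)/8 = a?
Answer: -262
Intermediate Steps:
n(a, v) = -8*a
(4 - 13)*22 + n(8, 4) = (4 - 13)*22 - 8*8 = -9*22 - 64 = -198 - 64 = -262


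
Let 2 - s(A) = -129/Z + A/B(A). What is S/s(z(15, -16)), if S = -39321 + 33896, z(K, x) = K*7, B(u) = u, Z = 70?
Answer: -379750/199 ≈ -1908.3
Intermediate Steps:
z(K, x) = 7*K
s(A) = 199/70 (s(A) = 2 - (-129/70 + A/A) = 2 - (-129*1/70 + 1) = 2 - (-129/70 + 1) = 2 - 1*(-59/70) = 2 + 59/70 = 199/70)
S = -5425
S/s(z(15, -16)) = -5425/199/70 = -5425*70/199 = -379750/199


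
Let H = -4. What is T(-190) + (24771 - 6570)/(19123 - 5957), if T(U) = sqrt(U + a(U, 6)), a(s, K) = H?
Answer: 18201/13166 + I*sqrt(194) ≈ 1.3824 + 13.928*I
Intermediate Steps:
a(s, K) = -4
T(U) = sqrt(-4 + U) (T(U) = sqrt(U - 4) = sqrt(-4 + U))
T(-190) + (24771 - 6570)/(19123 - 5957) = sqrt(-4 - 190) + (24771 - 6570)/(19123 - 5957) = sqrt(-194) + 18201/13166 = I*sqrt(194) + 18201*(1/13166) = I*sqrt(194) + 18201/13166 = 18201/13166 + I*sqrt(194)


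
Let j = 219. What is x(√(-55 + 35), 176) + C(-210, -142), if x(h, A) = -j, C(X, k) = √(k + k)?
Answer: -219 + 2*I*√71 ≈ -219.0 + 16.852*I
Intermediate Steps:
C(X, k) = √2*√k (C(X, k) = √(2*k) = √2*√k)
x(h, A) = -219 (x(h, A) = -1*219 = -219)
x(√(-55 + 35), 176) + C(-210, -142) = -219 + √2*√(-142) = -219 + √2*(I*√142) = -219 + 2*I*√71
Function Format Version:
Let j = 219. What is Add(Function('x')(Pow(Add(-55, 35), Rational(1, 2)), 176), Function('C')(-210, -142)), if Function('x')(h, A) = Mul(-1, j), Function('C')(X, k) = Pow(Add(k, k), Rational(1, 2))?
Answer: Add(-219, Mul(2, I, Pow(71, Rational(1, 2)))) ≈ Add(-219.00, Mul(16.852, I))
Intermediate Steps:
Function('C')(X, k) = Mul(Pow(2, Rational(1, 2)), Pow(k, Rational(1, 2))) (Function('C')(X, k) = Pow(Mul(2, k), Rational(1, 2)) = Mul(Pow(2, Rational(1, 2)), Pow(k, Rational(1, 2))))
Function('x')(h, A) = -219 (Function('x')(h, A) = Mul(-1, 219) = -219)
Add(Function('x')(Pow(Add(-55, 35), Rational(1, 2)), 176), Function('C')(-210, -142)) = Add(-219, Mul(Pow(2, Rational(1, 2)), Pow(-142, Rational(1, 2)))) = Add(-219, Mul(Pow(2, Rational(1, 2)), Mul(I, Pow(142, Rational(1, 2))))) = Add(-219, Mul(2, I, Pow(71, Rational(1, 2))))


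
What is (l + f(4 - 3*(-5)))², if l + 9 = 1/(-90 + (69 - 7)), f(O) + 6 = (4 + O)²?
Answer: 207100881/784 ≈ 2.6416e+5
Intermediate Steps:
f(O) = -6 + (4 + O)²
l = -253/28 (l = -9 + 1/(-90 + (69 - 7)) = -9 + 1/(-90 + 62) = -9 + 1/(-28) = -9 - 1/28 = -253/28 ≈ -9.0357)
(l + f(4 - 3*(-5)))² = (-253/28 + (-6 + (4 + (4 - 3*(-5)))²))² = (-253/28 + (-6 + (4 + (4 + 15))²))² = (-253/28 + (-6 + (4 + 19)²))² = (-253/28 + (-6 + 23²))² = (-253/28 + (-6 + 529))² = (-253/28 + 523)² = (14391/28)² = 207100881/784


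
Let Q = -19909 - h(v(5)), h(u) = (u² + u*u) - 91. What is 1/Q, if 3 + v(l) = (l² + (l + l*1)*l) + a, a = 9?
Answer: -1/32940 ≈ -3.0358e-5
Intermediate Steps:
v(l) = 6 + 3*l² (v(l) = -3 + ((l² + (l + l*1)*l) + 9) = -3 + ((l² + (l + l)*l) + 9) = -3 + ((l² + (2*l)*l) + 9) = -3 + ((l² + 2*l²) + 9) = -3 + (3*l² + 9) = -3 + (9 + 3*l²) = 6 + 3*l²)
h(u) = -91 + 2*u² (h(u) = (u² + u²) - 91 = 2*u² - 91 = -91 + 2*u²)
Q = -32940 (Q = -19909 - (-91 + 2*(6 + 3*5²)²) = -19909 - (-91 + 2*(6 + 3*25)²) = -19909 - (-91 + 2*(6 + 75)²) = -19909 - (-91 + 2*81²) = -19909 - (-91 + 2*6561) = -19909 - (-91 + 13122) = -19909 - 1*13031 = -19909 - 13031 = -32940)
1/Q = 1/(-32940) = -1/32940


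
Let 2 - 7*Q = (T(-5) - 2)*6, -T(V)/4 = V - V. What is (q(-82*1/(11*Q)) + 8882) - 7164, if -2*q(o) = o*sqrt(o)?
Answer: 1718 + 41*I*sqrt(451)/242 ≈ 1718.0 + 3.598*I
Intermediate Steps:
T(V) = 0 (T(V) = -4*(V - V) = -4*0 = 0)
Q = 2 (Q = 2/7 - (0 - 2)*6/7 = 2/7 - (-2)*6/7 = 2/7 - 1/7*(-12) = 2/7 + 12/7 = 2)
q(o) = -o**(3/2)/2 (q(o) = -o*sqrt(o)/2 = -o**(3/2)/2)
(q(-82*1/(11*Q)) + 8882) - 7164 = (-(-41*I*sqrt(451)/121)/2 + 8882) - 7164 = (-(-41)*I*sqrt(451)/242 + 8882) - 7164 = (41*I*sqrt(451)/242 + 8882) - 7164 = (8882 + 41*I*sqrt(451)/242) - 7164 = 1718 + 41*I*sqrt(451)/242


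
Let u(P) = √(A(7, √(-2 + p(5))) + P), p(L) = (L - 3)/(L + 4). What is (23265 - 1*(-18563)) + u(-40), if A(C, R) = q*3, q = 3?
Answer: 41828 + I*√31 ≈ 41828.0 + 5.5678*I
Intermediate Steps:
p(L) = (-3 + L)/(4 + L)
A(C, R) = 9 (A(C, R) = 3*3 = 9)
u(P) = √(9 + P)
(23265 - 1*(-18563)) + u(-40) = (23265 - 1*(-18563)) + √(9 - 40) = (23265 + 18563) + √(-31) = 41828 + I*√31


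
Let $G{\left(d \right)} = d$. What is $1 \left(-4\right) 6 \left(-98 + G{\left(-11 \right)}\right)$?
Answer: $2616$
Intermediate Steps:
$1 \left(-4\right) 6 \left(-98 + G{\left(-11 \right)}\right) = 1 \left(-4\right) 6 \left(-98 - 11\right) = \left(-4\right) 6 \left(-109\right) = \left(-24\right) \left(-109\right) = 2616$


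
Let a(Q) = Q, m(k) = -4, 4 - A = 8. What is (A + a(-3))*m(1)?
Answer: 28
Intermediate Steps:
A = -4 (A = 4 - 1*8 = 4 - 8 = -4)
(A + a(-3))*m(1) = (-4 - 3)*(-4) = -7*(-4) = 28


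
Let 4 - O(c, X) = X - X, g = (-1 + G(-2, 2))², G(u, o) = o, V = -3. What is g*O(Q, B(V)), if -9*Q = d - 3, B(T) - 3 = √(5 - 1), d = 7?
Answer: 4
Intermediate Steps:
B(T) = 5 (B(T) = 3 + √(5 - 1) = 3 + √4 = 3 + 2 = 5)
Q = -4/9 (Q = -(7 - 3)/9 = -⅑*4 = -4/9 ≈ -0.44444)
g = 1 (g = (-1 + 2)² = 1² = 1)
O(c, X) = 4 (O(c, X) = 4 - (X - X) = 4 - 1*0 = 4 + 0 = 4)
g*O(Q, B(V)) = 1*4 = 4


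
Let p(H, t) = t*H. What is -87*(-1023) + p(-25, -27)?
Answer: 89676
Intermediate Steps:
p(H, t) = H*t
-87*(-1023) + p(-25, -27) = -87*(-1023) - 25*(-27) = 89001 + 675 = 89676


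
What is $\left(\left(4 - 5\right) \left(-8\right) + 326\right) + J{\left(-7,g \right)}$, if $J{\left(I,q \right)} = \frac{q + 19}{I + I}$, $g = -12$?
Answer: $\frac{667}{2} \approx 333.5$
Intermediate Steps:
$J{\left(I,q \right)} = \frac{19 + q}{2 I}$
$\left(\left(4 - 5\right) \left(-8\right) + 326\right) + J{\left(-7,g \right)} = \left(\left(4 - 5\right) \left(-8\right) + 326\right) + \frac{19 - 12}{2 \left(-7\right)} = \left(\left(-1\right) \left(-8\right) + 326\right) + \frac{1}{2} \left(- \frac{1}{7}\right) 7 = \left(8 + 326\right) - \frac{1}{2} = 334 - \frac{1}{2} = \frac{667}{2}$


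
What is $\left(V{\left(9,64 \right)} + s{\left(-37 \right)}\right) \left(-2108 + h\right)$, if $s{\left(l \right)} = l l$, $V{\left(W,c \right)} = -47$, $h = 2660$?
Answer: $729744$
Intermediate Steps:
$s{\left(l \right)} = l^{2}$
$\left(V{\left(9,64 \right)} + s{\left(-37 \right)}\right) \left(-2108 + h\right) = \left(-47 + \left(-37\right)^{2}\right) \left(-2108 + 2660\right) = \left(-47 + 1369\right) 552 = 1322 \cdot 552 = 729744$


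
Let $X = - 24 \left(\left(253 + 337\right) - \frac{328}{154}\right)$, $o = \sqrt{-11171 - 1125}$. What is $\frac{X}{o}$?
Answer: $\frac{271596 i \sqrt{3074}}{118349} \approx 127.24 i$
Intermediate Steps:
$o = 2 i \sqrt{3074}$ ($o = \sqrt{-11171 - 1125} = \sqrt{-12296} = 2 i \sqrt{3074} \approx 110.89 i$)
$X = - \frac{1086384}{77}$ ($X = - 24 \left(590 - \frac{164}{77}\right) = \left(-24\right) \frac{45266}{77} = - \frac{1086384}{77} \approx -14109.0$)
$\frac{X}{o} = - \frac{1086384}{77 \cdot 2 i \sqrt{3074}} = - \frac{1086384 \left(- \frac{i \sqrt{3074}}{6148}\right)}{77} = \frac{271596 i \sqrt{3074}}{118349}$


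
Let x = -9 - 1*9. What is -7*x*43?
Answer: 5418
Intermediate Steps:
x = -18 (x = -9 - 9 = -18)
-7*x*43 = -7*(-18)*43 = 126*43 = 5418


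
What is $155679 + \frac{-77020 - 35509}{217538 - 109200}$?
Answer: $\frac{16865838973}{108338} \approx 1.5568 \cdot 10^{5}$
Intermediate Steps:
$155679 + \frac{-77020 - 35509}{217538 - 109200} = 155679 - \frac{112529}{108338} = \frac{16865838973}{108338}$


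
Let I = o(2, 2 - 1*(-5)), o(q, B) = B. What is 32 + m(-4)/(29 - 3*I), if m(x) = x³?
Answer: 24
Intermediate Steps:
I = 7 (I = 2 - 1*(-5) = 2 + 5 = 7)
32 + m(-4)/(29 - 3*I) = 32 + (-4)³/(29 - 3*7) = 32 - 64/(29 - 21) = 32 - 64/8 = 32 - 64*⅛ = 32 - 8 = 24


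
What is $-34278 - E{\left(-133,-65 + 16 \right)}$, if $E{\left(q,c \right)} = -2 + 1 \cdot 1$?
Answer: $-34277$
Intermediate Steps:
$E{\left(q,c \right)} = -1$ ($E{\left(q,c \right)} = -2 + 1 = -1$)
$-34278 - E{\left(-133,-65 + 16 \right)} = -34278 - -1 = -34278 + 1 = -34277$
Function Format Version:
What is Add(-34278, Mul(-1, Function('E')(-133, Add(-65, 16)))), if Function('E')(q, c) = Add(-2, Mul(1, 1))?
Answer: -34277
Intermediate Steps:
Function('E')(q, c) = -1 (Function('E')(q, c) = Add(-2, 1) = -1)
Add(-34278, Mul(-1, Function('E')(-133, Add(-65, 16)))) = Add(-34278, Mul(-1, -1)) = Add(-34278, 1) = -34277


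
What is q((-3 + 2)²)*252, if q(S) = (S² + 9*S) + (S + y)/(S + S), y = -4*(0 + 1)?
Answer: 2142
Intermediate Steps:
y = -4 (y = -4*1 = -4)
q(S) = S² + 9*S + (-4 + S)/(2*S) (q(S) = (S² + 9*S) + (S - 4)/(S + S) = (S² + 9*S) + (-4 + S)/((2*S)) = (S² + 9*S) + (-4 + S)*(1/(2*S)) = (S² + 9*S) + (-4 + S)/(2*S) = S² + 9*S + (-4 + S)/(2*S))
q((-3 + 2)²)*252 = (½ + ((-3 + 2)²)² - 2/(-3 + 2)² + 9*(-3 + 2)²)*252 = (½ + ((-1)²)² - 2/((-1)²) + 9*(-1)²)*252 = (½ + 1² - 2/1 + 9*1)*252 = (½ + 1 - 2*1 + 9)*252 = (½ + 1 - 2 + 9)*252 = (17/2)*252 = 2142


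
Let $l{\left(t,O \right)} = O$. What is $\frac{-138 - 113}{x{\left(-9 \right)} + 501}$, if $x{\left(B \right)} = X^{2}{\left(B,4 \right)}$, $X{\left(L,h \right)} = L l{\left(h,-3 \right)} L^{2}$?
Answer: $- \frac{251}{4783470} \approx -5.2472 \cdot 10^{-5}$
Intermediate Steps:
$X{\left(L,h \right)} = - 3 L^{3}$ ($X{\left(L,h \right)} = L \left(-3\right) L^{2} = - 3 L L^{2} = - 3 L^{3}$)
$x{\left(B \right)} = 9 B^{6}$ ($x{\left(B \right)} = \left(- 3 B^{3}\right)^{2} = 9 B^{6}$)
$\frac{-138 - 113}{x{\left(-9 \right)} + 501} = \frac{-138 - 113}{9 \left(-9\right)^{6} + 501} = - \frac{251}{9 \cdot 531441 + 501} = - \frac{251}{4782969 + 501} = - \frac{251}{4783470}$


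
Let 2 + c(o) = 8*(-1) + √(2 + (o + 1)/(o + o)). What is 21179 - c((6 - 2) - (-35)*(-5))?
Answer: 21189 - √8113/57 ≈ 21187.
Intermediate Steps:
c(o) = -10 + √(2 + (1 + o)/(2*o)) (c(o) = -2 + (8*(-1) + √(2 + (o + 1)/(o + o))) = -2 + (-8 + √(2 + (1 + o)/((2*o)))) = -2 + (-8 + √(2 + (1 + o)*(1/(2*o)))) = -2 + (-8 + √(2 + (1 + o)/(2*o))) = -10 + √(2 + (1 + o)/(2*o)))
21179 - c((6 - 2) - (-35)*(-5)) = 21179 - (-10 + √(10 + 2/((6 - 2) - (-35)*(-5)))/2) = 21179 - (-10 + √(10 + 2/(4 - 7*25))/2) = 21179 - (-10 + √(10 + 2/(4 - 175))/2) = 21179 - (-10 + √(10 + 2/(-171))/2) = 21179 - (-10 + √(10 + 2*(-1/171))/2) = 21179 - (-10 + √(10 - 2/171)/2) = 21179 - (-10 + √(1708/171)/2) = 21179 - (-10 + (2*√8113/57)/2) = 21179 - (-10 + √8113/57) = 21179 + (10 - √8113/57) = 21189 - √8113/57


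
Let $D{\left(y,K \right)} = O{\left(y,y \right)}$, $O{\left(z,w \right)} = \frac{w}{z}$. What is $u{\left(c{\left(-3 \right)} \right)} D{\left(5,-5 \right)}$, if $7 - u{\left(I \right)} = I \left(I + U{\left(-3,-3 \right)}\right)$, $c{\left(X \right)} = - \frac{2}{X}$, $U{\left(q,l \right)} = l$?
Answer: $\frac{77}{9} \approx 8.5556$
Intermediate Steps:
$D{\left(y,K \right)} = 1$ ($D{\left(y,K \right)} = \frac{y}{y} = 1$)
$u{\left(I \right)} = 7 - I \left(-3 + I\right)$ ($u{\left(I \right)} = 7 - I \left(I - 3\right) = 7 - I \left(-3 + I\right)$)
$u{\left(c{\left(-3 \right)} \right)} D{\left(5,-5 \right)} = \left(7 - \left(- \frac{2}{-3}\right)^{2} + 3 \left(- \frac{2}{-3}\right)\right) 1 = \left(7 - \left(\left(-2\right) \left(- \frac{1}{3}\right)\right)^{2} + 3 \left(\left(-2\right) \left(- \frac{1}{3}\right)\right)\right) 1 = \left(7 - \left(\frac{2}{3}\right)^{2} + 3 \cdot \frac{2}{3}\right) 1 = \left(7 - \frac{4}{9} + 2\right) 1 = \frac{77}{9} \cdot 1 = \frac{77}{9}$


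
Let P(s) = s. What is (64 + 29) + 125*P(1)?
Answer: 218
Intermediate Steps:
(64 + 29) + 125*P(1) = (64 + 29) + 125*1 = 93 + 125 = 218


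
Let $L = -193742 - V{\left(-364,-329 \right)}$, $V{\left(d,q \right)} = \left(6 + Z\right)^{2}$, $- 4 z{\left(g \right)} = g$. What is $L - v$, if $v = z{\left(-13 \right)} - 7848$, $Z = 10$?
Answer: $- \frac{744613}{4} \approx -1.8615 \cdot 10^{5}$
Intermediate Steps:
$z{\left(g \right)} = - \frac{g}{4}$
$V{\left(d,q \right)} = 256$ ($V{\left(d,q \right)} = \left(6 + 10\right)^{2} = 16^{2} = 256$)
$v = - \frac{31379}{4}$ ($v = \left(- \frac{1}{4}\right) \left(-13\right) - 7848 = \frac{13}{4} - 7848 = - \frac{31379}{4} \approx -7844.8$)
$L = -193998$ ($L = -193742 - 256 = -193998$)
$L - v = -193998 - - \frac{31379}{4} = -193998 + \frac{31379}{4} = - \frac{744613}{4}$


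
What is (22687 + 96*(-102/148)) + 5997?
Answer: 1058860/37 ≈ 28618.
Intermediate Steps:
(22687 + 96*(-102/148)) + 5997 = (22687 + 96*(-102*1/148)) + 5997 = (22687 + 96*(-51/74)) + 5997 = (22687 - 2448/37) + 5997 = 836971/37 + 5997 = 1058860/37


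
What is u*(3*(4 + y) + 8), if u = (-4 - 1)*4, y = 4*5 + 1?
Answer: -1660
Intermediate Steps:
y = 21 (y = 20 + 1 = 21)
u = -20 (u = -5*4 = -20)
u*(3*(4 + y) + 8) = -20*(3*(4 + 21) + 8) = -20*(3*25 + 8) = -20*(75 + 8) = -20*83 = -1660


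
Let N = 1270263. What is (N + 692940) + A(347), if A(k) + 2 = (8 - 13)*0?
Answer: 1963201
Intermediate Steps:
A(k) = -2 (A(k) = -2 + (8 - 13)*0 = -2 - 5*0 = -2 + 0 = -2)
(N + 692940) + A(347) = (1270263 + 692940) - 2 = 1963203 - 2 = 1963201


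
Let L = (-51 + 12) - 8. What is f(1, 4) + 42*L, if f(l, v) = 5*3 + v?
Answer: -1955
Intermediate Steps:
f(l, v) = 15 + v
L = -47 (L = -39 - 8 = -47)
f(1, 4) + 42*L = (15 + 4) + 42*(-47) = 19 - 1974 = -1955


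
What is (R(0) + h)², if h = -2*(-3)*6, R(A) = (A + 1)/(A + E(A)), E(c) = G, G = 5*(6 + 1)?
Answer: 1590121/1225 ≈ 1298.1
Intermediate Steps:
G = 35 (G = 5*7 = 35)
E(c) = 35
R(A) = (1 + A)/(35 + A) (R(A) = (A + 1)/(A + 35) = (1 + A)/(35 + A))
h = 36 (h = 6*6 = 36)
(R(0) + h)² = ((1 + 0)/(35 + 0) + 36)² = (1/35 + 36)² = (1261/35)² = 1590121/1225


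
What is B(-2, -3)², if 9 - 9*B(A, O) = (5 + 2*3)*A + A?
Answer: 121/9 ≈ 13.444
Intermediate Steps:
B(A, O) = 1 - 4*A/3 (B(A, O) = 1 - ((5 + 2*3)*A + A)/9 = 1 - ((5 + 6)*A + A)/9 = 1 - (11*A + A)/9 = 1 - 4*A/3)
B(-2, -3)² = (1 - 4/3*(-2))² = (1 + 8/3)² = (11/3)² = 121/9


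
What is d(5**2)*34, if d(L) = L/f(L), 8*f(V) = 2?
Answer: 3400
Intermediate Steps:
f(V) = 1/4 (f(V) = (1/8)*2 = 1/4)
d(L) = 4*L (d(L) = L/(1/4) = L*4 = 4*L)
d(5**2)*34 = (4*5**2)*34 = (4*25)*34 = 100*34 = 3400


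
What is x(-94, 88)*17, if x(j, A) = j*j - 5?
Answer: 150127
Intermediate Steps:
x(j, A) = -5 + j² (x(j, A) = j² - 5 = -5 + j²)
x(-94, 88)*17 = (-5 + (-94)²)*17 = (-5 + 8836)*17 = 8831*17 = 150127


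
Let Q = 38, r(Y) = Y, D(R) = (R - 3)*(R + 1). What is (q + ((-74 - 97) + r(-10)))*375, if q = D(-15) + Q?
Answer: 40875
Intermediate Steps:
D(R) = (1 + R)*(-3 + R) (D(R) = (-3 + R)*(1 + R) = (1 + R)*(-3 + R))
q = 290 (q = (-3 + (-15)² - 2*(-15)) + 38 = (-3 + 225 + 30) + 38 = 252 + 38 = 290)
(q + ((-74 - 97) + r(-10)))*375 = (290 + ((-74 - 97) - 10))*375 = (290 + (-171 - 10))*375 = (290 - 181)*375 = 109*375 = 40875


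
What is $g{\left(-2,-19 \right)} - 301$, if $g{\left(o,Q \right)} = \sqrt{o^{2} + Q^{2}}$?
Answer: $-301 + \sqrt{365} \approx -281.9$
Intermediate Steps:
$g{\left(o,Q \right)} = \sqrt{Q^{2} + o^{2}}$
$g{\left(-2,-19 \right)} - 301 = \sqrt{\left(-19\right)^{2} + \left(-2\right)^{2}} - 301 = \sqrt{361 + 4} - 301 = \sqrt{365} - 301 = -301 + \sqrt{365}$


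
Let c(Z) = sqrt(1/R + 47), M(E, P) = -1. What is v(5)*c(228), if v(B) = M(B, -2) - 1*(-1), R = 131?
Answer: 0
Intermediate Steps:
c(Z) = sqrt(806698)/131 (c(Z) = sqrt(1/131 + 47) = sqrt(6158/131) = sqrt(806698)/131)
v(B) = 0 (v(B) = -1 - 1*(-1) = -1 + 1 = 0)
v(5)*c(228) = 0*(sqrt(806698)/131) = 0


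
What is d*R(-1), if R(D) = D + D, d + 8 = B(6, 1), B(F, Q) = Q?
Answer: 14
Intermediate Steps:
d = -7 (d = -8 + 1 = -7)
R(D) = 2*D
d*R(-1) = -14*(-1) = -7*(-2) = 14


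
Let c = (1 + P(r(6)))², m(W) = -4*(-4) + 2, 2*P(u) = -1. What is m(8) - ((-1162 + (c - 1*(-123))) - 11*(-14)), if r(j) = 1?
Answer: 3611/4 ≈ 902.75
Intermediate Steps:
P(u) = -½ (P(u) = (½)*(-1) = -½)
m(W) = 18 (m(W) = 16 + 2 = 18)
c = ¼ (c = (1 - ½)² = (½)² = ¼ ≈ 0.25000)
m(8) - ((-1162 + (c - 1*(-123))) - 11*(-14)) = 18 - ((-1162 + (¼ - 1*(-123))) - 11*(-14)) = 18 - ((-1162 + (¼ + 123)) + 154) = 18 - ((-1162 + 493/4) + 154) = 18 - (-4155/4 + 154) = 18 - 1*(-3539/4) = 18 + 3539/4 = 3611/4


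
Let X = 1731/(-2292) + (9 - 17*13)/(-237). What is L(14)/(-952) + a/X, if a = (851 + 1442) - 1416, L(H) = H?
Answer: 10798146029/1714892 ≈ 6296.7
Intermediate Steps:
a = 877 (a = 2293 - 1416 = 877)
X = 25219/181068 (X = 1731*(-1/2292) + (9 - 221)*(-1/237) = -577/764 - 212*(-1/237) = -577/764 + 212/237 = 25219/181068 ≈ 0.13928)
L(14)/(-952) + a/X = 14/(-952) + 877/(25219/181068) = 14*(-1/952) + 877*(181068/25219) = -1/68 + 158796636/25219 = 10798146029/1714892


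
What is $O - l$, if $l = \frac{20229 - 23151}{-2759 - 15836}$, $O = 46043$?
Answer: $\frac{856166663}{18595} \approx 46043.0$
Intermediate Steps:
$l = \frac{2922}{18595}$ ($l = - \frac{2922}{-18595} = \left(-2922\right) \left(- \frac{1}{18595}\right) = \frac{2922}{18595} \approx 0.15714$)
$O - l = 46043 - \frac{2922}{18595} = \frac{856166663}{18595}$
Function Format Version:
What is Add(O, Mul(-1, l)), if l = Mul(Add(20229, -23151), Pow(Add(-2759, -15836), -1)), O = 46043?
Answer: Rational(856166663, 18595) ≈ 46043.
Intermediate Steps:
l = Rational(2922, 18595) (l = Mul(-2922, Pow(-18595, -1)) = Mul(-2922, Rational(-1, 18595)) = Rational(2922, 18595) ≈ 0.15714)
Add(O, Mul(-1, l)) = Add(46043, Mul(-1, Rational(2922, 18595))) = Add(46043, Rational(-2922, 18595)) = Rational(856166663, 18595)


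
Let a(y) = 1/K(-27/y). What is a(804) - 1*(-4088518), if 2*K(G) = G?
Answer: 36796126/9 ≈ 4.0885e+6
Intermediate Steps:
K(G) = G/2
a(y) = -2*y/27 (a(y) = 1/((-27/y)/2) = 1/(-27/(2*y)) = -2*y/27)
a(804) - 1*(-4088518) = -2/27*804 - 1*(-4088518) = -536/9 + 4088518 = 36796126/9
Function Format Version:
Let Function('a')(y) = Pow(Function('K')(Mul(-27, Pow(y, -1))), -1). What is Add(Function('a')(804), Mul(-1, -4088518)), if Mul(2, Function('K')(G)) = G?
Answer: Rational(36796126, 9) ≈ 4.0885e+6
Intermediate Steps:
Function('K')(G) = Mul(Rational(1, 2), G)
Function('a')(y) = Mul(Rational(-2, 27), y) (Function('a')(y) = Pow(Mul(Rational(1, 2), Mul(-27, Pow(y, -1))), -1) = Pow(Mul(Rational(-27, 2), Pow(y, -1)), -1) = Mul(Rational(-2, 27), y))
Add(Function('a')(804), Mul(-1, -4088518)) = Add(Mul(Rational(-2, 27), 804), Mul(-1, -4088518)) = Add(Rational(-536, 9), 4088518) = Rational(36796126, 9)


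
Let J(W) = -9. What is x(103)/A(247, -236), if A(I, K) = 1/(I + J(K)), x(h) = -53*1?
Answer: -12614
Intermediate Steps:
x(h) = -53
A(I, K) = 1/(-9 + I) (A(I, K) = 1/(I - 9) = 1/(-9 + I))
x(103)/A(247, -236) = -53/(1/(-9 + 247)) = -53/(1/238) = -53/1/238 = -53*238 = -12614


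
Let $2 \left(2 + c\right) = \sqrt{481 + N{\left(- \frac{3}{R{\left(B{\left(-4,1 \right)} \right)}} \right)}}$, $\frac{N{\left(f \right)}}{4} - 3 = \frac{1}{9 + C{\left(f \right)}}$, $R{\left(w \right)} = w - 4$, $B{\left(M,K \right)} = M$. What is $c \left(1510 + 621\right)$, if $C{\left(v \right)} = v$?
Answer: $-4262 + \frac{2131 \sqrt{111021}}{30} \approx 19406.0$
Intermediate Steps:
$R{\left(w \right)} = -4 + w$ ($R{\left(w \right)} = w - 4 = -4 + w$)
$N{\left(f \right)} = 12 + \frac{4}{9 + f}$
$c = -2 + \frac{\sqrt{111021}}{30}$ ($c = -2 + \frac{\sqrt{481 + \frac{4 \left(28 + 3 \left(- \frac{3}{-4 - 4}\right)\right)}{9 - \frac{3}{-4 - 4}}}}{2} = -2 + \frac{\sqrt{481 + \frac{4 \left(28 + 3 \left(- \frac{3}{-8}\right)\right)}{9 - \frac{3}{-8}}}}{2} = -2 + \frac{\sqrt{481 + \frac{4 \left(28 + 3 \left(\left(-3\right) \left(- \frac{1}{8}\right)\right)\right)}{9 - - \frac{3}{8}}}}{2} = -2 + \frac{\sqrt{481 + \frac{4 \left(28 + 3 \cdot \frac{3}{8}\right)}{9 + \frac{3}{8}}}}{2} = -2 + \frac{\sqrt{481 + \frac{4 \left(28 + \frac{9}{8}\right)}{\frac{75}{8}}}}{2} = -2 + \frac{\sqrt{481 + 4 \cdot \frac{8}{75} \cdot \frac{233}{8}}}{2} = -2 + \frac{\sqrt{481 + \frac{932}{75}}}{2} = -2 + \frac{\sqrt{\frac{37007}{75}}}{2} = -2 + \frac{\frac{1}{15} \sqrt{111021}}{2} = -2 + \frac{\sqrt{111021}}{30} \approx 9.1066$)
$c \left(1510 + 621\right) = \left(-2 + \frac{\sqrt{111021}}{30}\right) \left(1510 + 621\right) = \left(-2 + \frac{\sqrt{111021}}{30}\right) 2131 = -4262 + \frac{2131 \sqrt{111021}}{30}$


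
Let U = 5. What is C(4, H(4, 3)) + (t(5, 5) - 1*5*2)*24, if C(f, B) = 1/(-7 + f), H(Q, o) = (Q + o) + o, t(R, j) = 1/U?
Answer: -3533/15 ≈ -235.53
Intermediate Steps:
t(R, j) = 1/5
H(Q, o) = Q + 2*o
C(4, H(4, 3)) + (t(5, 5) - 1*5*2)*24 = 1/(-7 + 4) + (1/5 - 1*5*2)*24 = 1/(-3) + (1/5 - 5*2)*24 = -1/3 + (1/5 - 1*10)*24 = -1/3 + (1/5 - 10)*24 = -1/3 - 49/5*24 = -1/3 - 1176/5 = -3533/15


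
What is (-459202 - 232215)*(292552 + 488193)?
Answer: -539820365665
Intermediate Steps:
(-459202 - 232215)*(292552 + 488193) = -691417*780745 = -539820365665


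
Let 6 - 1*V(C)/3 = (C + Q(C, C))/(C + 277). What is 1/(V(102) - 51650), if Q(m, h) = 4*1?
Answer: -379/19568846 ≈ -1.9368e-5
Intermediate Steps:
Q(m, h) = 4
V(C) = 18 - 3*(4 + C)/(277 + C) (V(C) = 18 - 3*(C + 4)/(C + 277) = 18 - 3*(4 + C)/(277 + C))
1/(V(102) - 51650) = 1/(3*(1658 + 5*102)/(277 + 102) - 51650) = 1/(3*(1658 + 510)/379 - 51650) = 1/(3*(1/379)*2168 - 51650) = 1/(6504/379 - 51650) = 1/(-19568846/379) = -379/19568846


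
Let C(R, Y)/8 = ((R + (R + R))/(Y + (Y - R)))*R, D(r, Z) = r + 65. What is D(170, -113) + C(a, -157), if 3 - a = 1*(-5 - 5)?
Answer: 24263/109 ≈ 222.60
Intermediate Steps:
D(r, Z) = 65 + r
a = 13 (a = 3 - (-5 - 5) = 3 - (-10) = 3 - 1*(-10) = 3 + 10 = 13)
C(R, Y) = 24*R²/(-R + 2*Y) (C(R, Y) = 8*(((R + (R + R))/(Y + (Y - R)))*R) = 8*(((R + 2*R)/(-R + 2*Y))*R) = 8*(((3*R)/(-R + 2*Y))*R) = 8*((3*R/(-R + 2*Y))*R) = 8*(3*R²/(-R + 2*Y)) = 24*R²/(-R + 2*Y))
D(170, -113) + C(a, -157) = (65 + 170) - 24*13²/(13 - 2*(-157)) = 235 - 24*169/(13 + 314) = 235 - 24*169/327 = 235 - 24*169*1/327 = 235 - 1352/109 = 24263/109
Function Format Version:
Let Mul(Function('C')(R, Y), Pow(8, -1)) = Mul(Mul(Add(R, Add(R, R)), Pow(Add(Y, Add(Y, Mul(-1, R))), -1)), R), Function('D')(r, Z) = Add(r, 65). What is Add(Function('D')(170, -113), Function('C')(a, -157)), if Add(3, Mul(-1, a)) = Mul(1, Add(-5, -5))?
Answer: Rational(24263, 109) ≈ 222.60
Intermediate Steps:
Function('D')(r, Z) = Add(65, r)
a = 13 (a = Add(3, Mul(-1, Mul(1, Add(-5, -5)))) = Add(3, Mul(-1, Mul(1, -10))) = Add(3, Mul(-1, -10)) = Add(3, 10) = 13)
Function('C')(R, Y) = Mul(24, Pow(R, 2), Pow(Add(Mul(-1, R), Mul(2, Y)), -1)) (Function('C')(R, Y) = Mul(8, Mul(Mul(Add(R, Add(R, R)), Pow(Add(Y, Add(Y, Mul(-1, R))), -1)), R)) = Mul(8, Mul(Mul(Add(R, Mul(2, R)), Pow(Add(Mul(-1, R), Mul(2, Y)), -1)), R)) = Mul(8, Mul(Mul(Mul(3, R), Pow(Add(Mul(-1, R), Mul(2, Y)), -1)), R)) = Mul(8, Mul(Mul(3, R, Pow(Add(Mul(-1, R), Mul(2, Y)), -1)), R)) = Mul(8, Mul(3, Pow(R, 2), Pow(Add(Mul(-1, R), Mul(2, Y)), -1))) = Mul(24, Pow(R, 2), Pow(Add(Mul(-1, R), Mul(2, Y)), -1)))
Add(Function('D')(170, -113), Function('C')(a, -157)) = Add(Add(65, 170), Mul(-24, Pow(13, 2), Pow(Add(13, Mul(-2, -157)), -1))) = Add(235, Mul(-24, 169, Pow(Add(13, 314), -1))) = Add(235, Mul(-24, 169, Pow(327, -1))) = Add(235, Mul(-24, 169, Rational(1, 327))) = Add(235, Rational(-1352, 109)) = Rational(24263, 109)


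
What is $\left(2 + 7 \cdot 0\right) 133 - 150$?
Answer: $116$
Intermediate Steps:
$\left(2 + 7 \cdot 0\right) 133 - 150 = \left(2 + 0\right) 133 - 150 = 2 \cdot 133 - 150 = 266 - 150 = 116$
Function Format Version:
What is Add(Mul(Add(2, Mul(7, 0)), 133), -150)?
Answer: 116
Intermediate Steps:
Add(Mul(Add(2, Mul(7, 0)), 133), -150) = Add(Mul(Add(2, 0), 133), -150) = Add(Mul(2, 133), -150) = Add(266, -150) = 116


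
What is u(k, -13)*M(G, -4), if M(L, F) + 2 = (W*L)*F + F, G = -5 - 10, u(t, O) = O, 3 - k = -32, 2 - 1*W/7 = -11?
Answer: -70902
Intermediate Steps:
W = 91 (W = 14 - 7*(-11) = 14 + 77 = 91)
k = 35 (k = 3 - 1*(-32) = 3 + 32 = 35)
G = -15
M(L, F) = -2 + F + 91*F*L (M(L, F) = -2 + ((91*L)*F + F) = -2 + (91*F*L + F) = -2 + (F + 91*F*L) = -2 + F + 91*F*L)
u(k, -13)*M(G, -4) = -13*(-2 - 4 + 91*(-4)*(-15)) = -13*(-2 - 4 + 5460) = -13*5454 = -70902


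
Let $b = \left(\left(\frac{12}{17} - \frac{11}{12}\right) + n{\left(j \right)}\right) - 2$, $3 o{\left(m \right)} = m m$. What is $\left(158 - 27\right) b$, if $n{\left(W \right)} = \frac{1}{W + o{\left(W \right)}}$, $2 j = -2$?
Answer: $- \frac{99167}{204} \approx -486.11$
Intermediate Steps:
$j = -1$ ($j = \frac{1}{2} \left(-2\right) = -1$)
$o{\left(m \right)} = \frac{m^{2}}{3}$ ($o{\left(m \right)} = \frac{m m}{3} = \frac{m^{2}}{3}$)
$n{\left(W \right)} = \frac{1}{W + \frac{W^{2}}{3}}$
$b = - \frac{757}{204}$ ($b = \left(\left(\frac{12}{17} - \frac{11}{12}\right) + \frac{3}{\left(-1\right) \left(3 - 1\right)}\right) - 2 = \left(\left(12 \cdot \frac{1}{17} - \frac{11}{12}\right) + 3 \left(-1\right) \frac{1}{2}\right) - 2 = \left(\left(\frac{12}{17} - \frac{11}{12}\right) + 3 \left(-1\right) \frac{1}{2}\right) - 2 = \left(- \frac{43}{204} - \frac{3}{2}\right) - 2 = - \frac{349}{204} - 2 = - \frac{757}{204} \approx -3.7108$)
$\left(158 - 27\right) b = \left(158 - 27\right) \left(- \frac{757}{204}\right) = 131 \left(- \frac{757}{204}\right) = - \frac{99167}{204}$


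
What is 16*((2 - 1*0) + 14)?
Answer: 256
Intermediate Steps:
16*((2 - 1*0) + 14) = 16*((2 + 0) + 14) = 16*(2 + 14) = 16*16 = 256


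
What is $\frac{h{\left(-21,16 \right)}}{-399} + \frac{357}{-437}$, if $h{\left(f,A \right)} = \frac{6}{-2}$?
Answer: $- \frac{2476}{3059} \approx -0.80941$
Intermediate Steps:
$h{\left(f,A \right)} = -3$ ($h{\left(f,A \right)} = 6 \left(- \frac{1}{2}\right) = -3$)
$\frac{h{\left(-21,16 \right)}}{-399} + \frac{357}{-437} = - \frac{3}{-399} + \frac{357}{-437} = \left(-3\right) \left(- \frac{1}{399}\right) + 357 \left(- \frac{1}{437}\right) = \frac{1}{133} - \frac{357}{437} = - \frac{2476}{3059}$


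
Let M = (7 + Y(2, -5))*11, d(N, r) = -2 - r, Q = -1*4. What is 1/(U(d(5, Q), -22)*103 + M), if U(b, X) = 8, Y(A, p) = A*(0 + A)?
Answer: 1/945 ≈ 0.0010582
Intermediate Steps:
Y(A, p) = A² (Y(A, p) = A*A = A²)
Q = -4
M = 121 (M = (7 + 2²)*11 = (7 + 4)*11 = 11*11 = 121)
1/(U(d(5, Q), -22)*103 + M) = 1/(8*103 + 121) = 1/(824 + 121) = 1/945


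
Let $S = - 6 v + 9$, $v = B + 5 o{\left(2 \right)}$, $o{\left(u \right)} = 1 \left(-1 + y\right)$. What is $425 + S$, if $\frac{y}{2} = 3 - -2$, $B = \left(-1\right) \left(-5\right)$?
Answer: $134$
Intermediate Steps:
$B = 5$
$y = 10$ ($y = 2 \left(3 - -2\right) = 2 \left(3 + 2\right) = 2 \cdot 5 = 10$)
$o{\left(u \right)} = 9$ ($o{\left(u \right)} = 1 \left(-1 + 10\right) = 1 \cdot 9 = 9$)
$v = 50$ ($v = 5 + 5 \cdot 9 = 5 + 45 = 50$)
$S = -291$ ($S = \left(-6\right) 50 + 9 = -300 + 9 = -291$)
$425 + S = 425 - 291 = 134$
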